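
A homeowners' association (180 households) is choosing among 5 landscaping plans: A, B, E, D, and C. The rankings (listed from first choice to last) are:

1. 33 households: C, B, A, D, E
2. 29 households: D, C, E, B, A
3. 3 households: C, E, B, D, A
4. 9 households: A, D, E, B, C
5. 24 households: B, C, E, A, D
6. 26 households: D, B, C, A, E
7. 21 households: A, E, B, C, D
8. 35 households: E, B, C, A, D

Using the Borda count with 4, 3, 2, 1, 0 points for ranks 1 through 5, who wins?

B

A: 33·2 + 29·0 + 3·0 + 9·4 + 24·1 + 26·1 + 21·4 + 35·1 = 271
B: 33·3 + 29·1 + 3·2 + 9·1 + 24·4 + 26·3 + 21·2 + 35·3 = 464
E: 33·0 + 29·2 + 3·3 + 9·2 + 24·2 + 26·0 + 21·3 + 35·4 = 336
D: 33·1 + 29·4 + 3·1 + 9·3 + 24·0 + 26·4 + 21·0 + 35·0 = 283
C: 33·4 + 29·3 + 3·4 + 9·0 + 24·3 + 26·2 + 21·1 + 35·2 = 446
B has the highest Borda score (464).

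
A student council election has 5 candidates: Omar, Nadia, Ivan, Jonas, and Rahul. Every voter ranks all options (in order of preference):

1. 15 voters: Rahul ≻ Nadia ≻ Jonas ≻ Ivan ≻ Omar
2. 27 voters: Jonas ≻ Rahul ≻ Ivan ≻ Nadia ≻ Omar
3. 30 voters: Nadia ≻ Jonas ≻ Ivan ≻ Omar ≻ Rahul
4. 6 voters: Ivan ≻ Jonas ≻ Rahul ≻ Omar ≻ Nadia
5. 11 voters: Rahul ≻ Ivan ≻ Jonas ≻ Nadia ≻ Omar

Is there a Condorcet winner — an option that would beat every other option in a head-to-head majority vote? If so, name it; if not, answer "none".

none

Checking pairwise contests:
Nadia beats Omar 83–6.
Rahul beats Nadia 59–30.
Nadia beats Ivan 45–44.
Nadia beats Jonas 45–44.
Jonas beats Rahul 63–26.
Every option loses at least one head-to-head, so there is no Condorcet winner.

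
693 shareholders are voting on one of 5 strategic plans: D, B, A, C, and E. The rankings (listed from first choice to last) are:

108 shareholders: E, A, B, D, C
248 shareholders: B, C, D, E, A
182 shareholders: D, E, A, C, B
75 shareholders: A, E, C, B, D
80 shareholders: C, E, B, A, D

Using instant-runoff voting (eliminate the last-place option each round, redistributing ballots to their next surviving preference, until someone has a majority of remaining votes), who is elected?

Round 1: D 182, B 248, A 75, C 80, E 108. Eliminate A.
Round 2: D 182, B 248, C 80, E 183. Eliminate C.
Round 3: D 182, B 248, E 263. Eliminate D.
Round 4: B 248, E 445. E has a majority.

E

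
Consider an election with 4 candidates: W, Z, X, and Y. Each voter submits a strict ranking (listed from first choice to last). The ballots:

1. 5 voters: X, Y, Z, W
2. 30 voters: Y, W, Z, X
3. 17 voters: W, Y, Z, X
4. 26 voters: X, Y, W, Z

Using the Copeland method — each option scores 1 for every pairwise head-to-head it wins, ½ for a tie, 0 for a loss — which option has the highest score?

W: beats Z and X; loses to Y → score 2.
Z: beats X; loses to W and Y → score 1.
X: loses to W, Z, and Y → score 0.
Y: beats W, Z, and X → score 3.
Y has the best pairwise record.

Y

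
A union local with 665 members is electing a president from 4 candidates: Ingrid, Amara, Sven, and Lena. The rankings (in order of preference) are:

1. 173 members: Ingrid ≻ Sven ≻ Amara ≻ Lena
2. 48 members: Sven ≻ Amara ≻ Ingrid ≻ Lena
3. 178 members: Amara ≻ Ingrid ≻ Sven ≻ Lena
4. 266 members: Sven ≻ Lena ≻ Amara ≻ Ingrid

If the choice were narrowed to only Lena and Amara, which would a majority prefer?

Amara

Voters preferring Lena to Amara: 266; preferring Amara to Lena: 399.
Amara wins the head-to-head.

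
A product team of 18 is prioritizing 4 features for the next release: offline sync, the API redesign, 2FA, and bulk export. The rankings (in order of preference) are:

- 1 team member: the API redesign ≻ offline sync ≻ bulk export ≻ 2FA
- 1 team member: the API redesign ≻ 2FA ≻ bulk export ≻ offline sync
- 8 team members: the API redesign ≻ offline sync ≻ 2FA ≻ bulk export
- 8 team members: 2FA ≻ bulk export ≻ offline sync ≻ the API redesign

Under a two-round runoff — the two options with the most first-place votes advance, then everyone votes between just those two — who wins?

Round 1 first-place votes: offline sync 0, the API redesign 10, 2FA 8, bulk export 0.
the API redesign and 2FA advance.
Runoff: the API redesign is preferred to 2FA by 10 voters; 2FA by 8.
the API redesign wins the runoff.

the API redesign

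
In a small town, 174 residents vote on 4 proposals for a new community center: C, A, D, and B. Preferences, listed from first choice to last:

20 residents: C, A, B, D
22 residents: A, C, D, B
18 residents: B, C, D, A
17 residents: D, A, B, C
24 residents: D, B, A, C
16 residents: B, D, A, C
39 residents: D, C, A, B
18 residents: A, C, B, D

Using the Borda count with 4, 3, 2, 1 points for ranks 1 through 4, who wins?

D

C: 20·4 + 22·3 + 18·3 + 17·1 + 24·1 + 16·1 + 39·3 + 18·3 = 428
A: 20·3 + 22·4 + 18·1 + 17·3 + 24·2 + 16·2 + 39·2 + 18·4 = 447
D: 20·1 + 22·2 + 18·2 + 17·4 + 24·4 + 16·3 + 39·4 + 18·1 = 486
B: 20·2 + 22·1 + 18·4 + 17·2 + 24·3 + 16·4 + 39·1 + 18·2 = 379
D has the highest Borda score (486).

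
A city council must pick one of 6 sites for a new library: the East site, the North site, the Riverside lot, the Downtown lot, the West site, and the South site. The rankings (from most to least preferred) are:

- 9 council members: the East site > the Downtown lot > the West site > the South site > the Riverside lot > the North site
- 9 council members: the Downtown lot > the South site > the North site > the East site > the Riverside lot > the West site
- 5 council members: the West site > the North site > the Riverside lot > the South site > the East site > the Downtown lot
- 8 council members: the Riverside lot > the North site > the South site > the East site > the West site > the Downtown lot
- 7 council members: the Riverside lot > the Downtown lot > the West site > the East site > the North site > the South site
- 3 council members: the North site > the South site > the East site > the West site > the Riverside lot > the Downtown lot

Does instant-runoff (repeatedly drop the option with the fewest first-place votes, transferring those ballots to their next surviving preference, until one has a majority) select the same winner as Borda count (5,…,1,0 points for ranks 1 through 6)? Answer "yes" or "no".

Instant-runoff — R1 the East site 9, the North site 3, the Riverside lot 15, the Downtown lot 9, the West site 5, the South site 0 (the South site out); R2 the East site 9, the North site 3, the Riverside lot 15, the Downtown lot 9, the West site 5 (the North site out); R3 the East site 12, the Riverside lot 15, the Downtown lot 9, the West site 5 (the West site out); R4 the East site 12, the Riverside lot 20, the Downtown lot 9 (the Downtown lot out); R5 the East site 21, the Riverside lot 20 (the East site winner). Winner: the East site.
Borda — scores: the East site 107, the North site 101, the Riverside lot 111, the Downtown lot 109, the West site 87, the South site 100. Winner: the Riverside lot.
The two methods disagree.

no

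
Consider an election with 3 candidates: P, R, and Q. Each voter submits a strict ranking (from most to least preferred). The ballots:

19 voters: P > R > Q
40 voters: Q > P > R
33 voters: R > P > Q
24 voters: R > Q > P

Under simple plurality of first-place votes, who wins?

R

First-place votes: P 19, R 57, Q 40.
R has the most first-place votes.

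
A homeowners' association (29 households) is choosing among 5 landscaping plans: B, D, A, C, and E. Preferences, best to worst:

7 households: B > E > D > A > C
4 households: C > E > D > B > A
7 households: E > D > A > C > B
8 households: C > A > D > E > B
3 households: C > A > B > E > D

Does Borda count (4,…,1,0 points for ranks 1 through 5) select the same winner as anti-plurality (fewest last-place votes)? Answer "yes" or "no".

yes

Borda — scores: B 38, D 59, A 54, C 67, E 72. Winner: E.
Anti-plurality — last-place votes: B 15, D 3, A 4, C 7, E 0. Winner: E.
The two methods agree.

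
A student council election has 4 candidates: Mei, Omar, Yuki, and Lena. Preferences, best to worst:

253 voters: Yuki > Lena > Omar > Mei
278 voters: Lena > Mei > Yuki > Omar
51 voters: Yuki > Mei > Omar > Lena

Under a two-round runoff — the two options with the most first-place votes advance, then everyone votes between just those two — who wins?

Yuki

Round 1 first-place votes: Mei 0, Omar 0, Yuki 304, Lena 278.
Yuki and Lena advance.
Runoff: Yuki is preferred to Lena by 304 voters; Lena by 278.
Yuki wins the runoff.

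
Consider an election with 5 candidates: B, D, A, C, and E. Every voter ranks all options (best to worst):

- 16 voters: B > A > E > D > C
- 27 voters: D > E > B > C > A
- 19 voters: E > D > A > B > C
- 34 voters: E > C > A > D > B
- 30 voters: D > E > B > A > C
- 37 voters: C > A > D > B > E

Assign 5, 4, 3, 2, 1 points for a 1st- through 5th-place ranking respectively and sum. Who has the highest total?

E

B: 16·5 + 27·3 + 19·2 + 34·1 + 30·3 + 37·2 = 397
D: 16·2 + 27·5 + 19·4 + 34·2 + 30·5 + 37·3 = 572
A: 16·4 + 27·1 + 19·3 + 34·3 + 30·2 + 37·4 = 458
C: 16·1 + 27·2 + 19·1 + 34·4 + 30·1 + 37·5 = 440
E: 16·3 + 27·4 + 19·5 + 34·5 + 30·4 + 37·1 = 578
E has the highest Borda score (578).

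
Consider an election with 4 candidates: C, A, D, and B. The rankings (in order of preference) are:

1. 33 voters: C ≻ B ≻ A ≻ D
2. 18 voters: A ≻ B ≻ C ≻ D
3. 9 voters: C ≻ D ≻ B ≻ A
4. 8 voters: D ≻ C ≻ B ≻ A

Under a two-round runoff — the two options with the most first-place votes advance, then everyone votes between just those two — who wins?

C

Round 1 first-place votes: C 42, A 18, D 8, B 0.
C and A advance.
Runoff: C is preferred to A by 50 voters; A by 18.
C wins the runoff.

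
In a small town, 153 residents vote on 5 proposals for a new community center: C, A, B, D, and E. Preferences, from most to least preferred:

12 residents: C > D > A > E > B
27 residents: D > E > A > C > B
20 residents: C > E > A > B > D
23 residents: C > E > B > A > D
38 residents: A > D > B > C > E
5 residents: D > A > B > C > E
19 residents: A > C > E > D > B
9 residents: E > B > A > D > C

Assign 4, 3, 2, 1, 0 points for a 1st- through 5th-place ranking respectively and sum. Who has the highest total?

C: 12·4 + 27·1 + 20·4 + 23·4 + 38·1 + 5·1 + 19·3 + 9·0 = 347
A: 12·2 + 27·2 + 20·2 + 23·1 + 38·4 + 5·3 + 19·4 + 9·2 = 402
B: 12·0 + 27·0 + 20·1 + 23·2 + 38·2 + 5·2 + 19·0 + 9·3 = 179
D: 12·3 + 27·4 + 20·0 + 23·0 + 38·3 + 5·4 + 19·1 + 9·1 = 306
E: 12·1 + 27·3 + 20·3 + 23·3 + 38·0 + 5·0 + 19·2 + 9·4 = 296
A has the highest Borda score (402).

A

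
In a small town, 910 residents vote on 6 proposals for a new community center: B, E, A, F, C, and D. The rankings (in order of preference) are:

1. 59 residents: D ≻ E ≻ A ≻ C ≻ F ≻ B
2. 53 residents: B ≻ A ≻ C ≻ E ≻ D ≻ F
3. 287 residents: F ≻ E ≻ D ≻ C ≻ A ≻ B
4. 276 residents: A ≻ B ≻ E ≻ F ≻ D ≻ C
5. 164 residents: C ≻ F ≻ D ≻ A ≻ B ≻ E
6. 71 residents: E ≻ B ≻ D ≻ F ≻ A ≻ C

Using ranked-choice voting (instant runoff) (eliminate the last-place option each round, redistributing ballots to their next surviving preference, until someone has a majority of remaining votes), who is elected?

F

Round 1: B 53, E 71, A 276, F 287, C 164, D 59. Eliminate B.
Round 2: E 71, A 329, F 287, C 164, D 59. Eliminate D.
Round 3: E 130, A 329, F 287, C 164. Eliminate E.
Round 4: A 388, F 358, C 164. Eliminate C.
Round 5: A 388, F 522. F has a majority.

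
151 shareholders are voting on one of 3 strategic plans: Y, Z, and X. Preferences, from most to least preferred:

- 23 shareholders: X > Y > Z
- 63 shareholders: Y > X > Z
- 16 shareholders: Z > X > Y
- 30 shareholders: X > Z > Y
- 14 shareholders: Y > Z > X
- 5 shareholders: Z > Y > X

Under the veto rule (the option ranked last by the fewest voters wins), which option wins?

X

Last-place votes: Y 46, Z 86, X 19.
X is ranked last by the fewest voters, so X wins.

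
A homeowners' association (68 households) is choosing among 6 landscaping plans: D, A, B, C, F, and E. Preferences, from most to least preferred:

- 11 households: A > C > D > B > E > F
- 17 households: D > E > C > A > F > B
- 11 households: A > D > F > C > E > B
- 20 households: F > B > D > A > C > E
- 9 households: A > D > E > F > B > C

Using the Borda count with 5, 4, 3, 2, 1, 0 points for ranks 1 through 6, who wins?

D

D: 11·3 + 17·5 + 11·4 + 20·3 + 9·4 = 258
A: 11·5 + 17·2 + 11·5 + 20·2 + 9·5 = 229
B: 11·2 + 17·0 + 11·0 + 20·4 + 9·1 = 111
C: 11·4 + 17·3 + 11·2 + 20·1 + 9·0 = 137
F: 11·0 + 17·1 + 11·3 + 20·5 + 9·2 = 168
E: 11·1 + 17·4 + 11·1 + 20·0 + 9·3 = 117
D has the highest Borda score (258).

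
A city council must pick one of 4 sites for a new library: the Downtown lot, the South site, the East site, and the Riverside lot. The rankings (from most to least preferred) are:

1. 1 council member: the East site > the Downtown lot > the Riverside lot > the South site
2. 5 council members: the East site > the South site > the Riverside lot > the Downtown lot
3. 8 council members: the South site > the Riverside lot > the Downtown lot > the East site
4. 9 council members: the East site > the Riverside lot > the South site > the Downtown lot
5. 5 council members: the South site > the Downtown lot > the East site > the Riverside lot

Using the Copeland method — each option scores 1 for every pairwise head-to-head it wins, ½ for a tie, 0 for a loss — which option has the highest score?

the Downtown lot: loses to the South site, the East site, and the Riverside lot → score 0.
the South site: beats the Downtown lot and the Riverside lot; loses to the East site → score 2.
the East site: beats the Downtown lot, the South site, and the Riverside lot → score 3.
the Riverside lot: beats the Downtown lot; loses to the South site and the East site → score 1.
the East site has the best pairwise record.

the East site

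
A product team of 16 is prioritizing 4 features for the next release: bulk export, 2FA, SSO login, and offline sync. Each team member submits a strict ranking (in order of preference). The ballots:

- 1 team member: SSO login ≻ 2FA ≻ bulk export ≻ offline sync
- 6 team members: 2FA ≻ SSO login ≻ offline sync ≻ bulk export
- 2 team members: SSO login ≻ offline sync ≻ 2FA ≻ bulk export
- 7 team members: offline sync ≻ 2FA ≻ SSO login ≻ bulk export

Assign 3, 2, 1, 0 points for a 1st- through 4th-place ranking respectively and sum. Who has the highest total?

bulk export: 1·1 + 6·0 + 2·0 + 7·0 = 1
2FA: 1·2 + 6·3 + 2·1 + 7·2 = 36
SSO login: 1·3 + 6·2 + 2·3 + 7·1 = 28
offline sync: 1·0 + 6·1 + 2·2 + 7·3 = 31
2FA has the highest Borda score (36).

2FA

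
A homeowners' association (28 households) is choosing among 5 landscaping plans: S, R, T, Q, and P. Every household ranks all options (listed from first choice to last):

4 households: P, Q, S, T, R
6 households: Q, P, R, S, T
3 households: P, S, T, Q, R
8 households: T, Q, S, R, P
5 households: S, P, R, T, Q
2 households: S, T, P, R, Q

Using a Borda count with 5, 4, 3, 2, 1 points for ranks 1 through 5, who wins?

S: 4·3 + 6·2 + 3·4 + 8·3 + 5·5 + 2·5 = 95
R: 4·1 + 6·3 + 3·1 + 8·2 + 5·3 + 2·2 = 60
T: 4·2 + 6·1 + 3·3 + 8·5 + 5·2 + 2·4 = 81
Q: 4·4 + 6·5 + 3·2 + 8·4 + 5·1 + 2·1 = 91
P: 4·5 + 6·4 + 3·5 + 8·1 + 5·4 + 2·3 = 93
S has the highest Borda score (95).

S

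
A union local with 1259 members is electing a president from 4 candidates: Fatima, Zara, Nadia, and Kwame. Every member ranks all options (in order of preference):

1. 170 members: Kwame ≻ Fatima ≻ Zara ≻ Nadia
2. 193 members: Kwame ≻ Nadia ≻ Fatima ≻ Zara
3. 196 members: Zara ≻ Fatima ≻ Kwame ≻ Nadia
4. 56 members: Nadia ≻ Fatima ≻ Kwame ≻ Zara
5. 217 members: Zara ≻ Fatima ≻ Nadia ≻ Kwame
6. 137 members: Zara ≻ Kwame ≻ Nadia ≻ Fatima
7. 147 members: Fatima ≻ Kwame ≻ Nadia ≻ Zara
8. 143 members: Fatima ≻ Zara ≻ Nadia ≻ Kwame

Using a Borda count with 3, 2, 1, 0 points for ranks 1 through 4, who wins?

Fatima

Fatima: 170·2 + 193·1 + 196·2 + 56·2 + 217·2 + 137·0 + 147·3 + 143·3 = 2341
Zara: 170·1 + 193·0 + 196·3 + 56·0 + 217·3 + 137·3 + 147·0 + 143·2 = 2106
Nadia: 170·0 + 193·2 + 196·0 + 56·3 + 217·1 + 137·1 + 147·1 + 143·1 = 1198
Kwame: 170·3 + 193·3 + 196·1 + 56·1 + 217·0 + 137·2 + 147·2 + 143·0 = 1909
Fatima has the highest Borda score (2341).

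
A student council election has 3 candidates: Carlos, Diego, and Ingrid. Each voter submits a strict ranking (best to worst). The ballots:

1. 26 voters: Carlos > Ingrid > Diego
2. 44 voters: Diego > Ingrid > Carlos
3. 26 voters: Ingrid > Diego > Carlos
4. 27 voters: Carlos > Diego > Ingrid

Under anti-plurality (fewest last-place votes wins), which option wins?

Diego

Last-place votes: Carlos 70, Diego 26, Ingrid 27.
Diego is ranked last by the fewest voters, so Diego wins.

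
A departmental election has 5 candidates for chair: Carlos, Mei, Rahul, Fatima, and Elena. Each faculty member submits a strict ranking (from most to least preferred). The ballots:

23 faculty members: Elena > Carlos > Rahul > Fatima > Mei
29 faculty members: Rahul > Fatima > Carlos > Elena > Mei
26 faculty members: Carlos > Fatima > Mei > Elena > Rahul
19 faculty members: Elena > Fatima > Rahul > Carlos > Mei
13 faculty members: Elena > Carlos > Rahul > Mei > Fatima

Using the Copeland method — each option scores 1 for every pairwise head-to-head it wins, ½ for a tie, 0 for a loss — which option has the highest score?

Carlos

Carlos: beats Mei, Rahul, and Fatima; ties Elena → score 3.5.
Mei: loses to Carlos, Rahul, Fatima, and Elena → score 0.
Rahul: beats Mei and Fatima; loses to Carlos and Elena → score 2.
Fatima: beats Mei; ties Elena; loses to Carlos and Rahul → score 1.5.
Elena: beats Mei and Rahul; ties Carlos and Fatima → score 3.
Carlos has the best pairwise record.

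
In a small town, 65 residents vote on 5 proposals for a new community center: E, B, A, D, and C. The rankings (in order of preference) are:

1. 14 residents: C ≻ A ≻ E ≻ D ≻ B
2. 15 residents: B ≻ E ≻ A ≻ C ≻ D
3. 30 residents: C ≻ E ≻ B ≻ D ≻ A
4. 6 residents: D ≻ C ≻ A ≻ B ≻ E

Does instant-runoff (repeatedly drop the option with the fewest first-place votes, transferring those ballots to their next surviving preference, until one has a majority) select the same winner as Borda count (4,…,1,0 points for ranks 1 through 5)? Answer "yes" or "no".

Instant-runoff — R1 E 0, B 15, A 0, D 6, C 44 (C winner). Winner: C.
Borda — scores: E 163, B 126, A 84, D 68, C 209. Winner: C.
The two methods agree.

yes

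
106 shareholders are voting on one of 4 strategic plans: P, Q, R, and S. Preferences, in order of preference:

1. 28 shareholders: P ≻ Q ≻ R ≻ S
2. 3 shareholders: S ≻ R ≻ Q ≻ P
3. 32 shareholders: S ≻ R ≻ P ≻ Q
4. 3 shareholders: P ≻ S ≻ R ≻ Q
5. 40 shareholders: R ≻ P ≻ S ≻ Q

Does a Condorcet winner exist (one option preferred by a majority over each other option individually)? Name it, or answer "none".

R

R vs P: 75–31 for R.
R vs Q: 78–28 for R.
R vs S: 68–38 for R.
R beats every other option head-to-head.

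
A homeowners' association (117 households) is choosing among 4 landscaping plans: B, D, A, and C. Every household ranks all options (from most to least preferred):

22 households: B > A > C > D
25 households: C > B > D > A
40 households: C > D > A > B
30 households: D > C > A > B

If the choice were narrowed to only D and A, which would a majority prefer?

Voters preferring D to A: 95; preferring A to D: 22.
D wins the head-to-head.

D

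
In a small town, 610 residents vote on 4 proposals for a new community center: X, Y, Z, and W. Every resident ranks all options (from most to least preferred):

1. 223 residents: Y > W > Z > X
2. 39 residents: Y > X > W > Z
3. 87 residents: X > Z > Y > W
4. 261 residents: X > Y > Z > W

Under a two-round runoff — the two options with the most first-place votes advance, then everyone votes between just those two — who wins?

Round 1 first-place votes: X 348, Y 262, Z 0, W 0.
X and Y advance.
Runoff: X is preferred to Y by 348 voters; Y by 262.
X wins the runoff.

X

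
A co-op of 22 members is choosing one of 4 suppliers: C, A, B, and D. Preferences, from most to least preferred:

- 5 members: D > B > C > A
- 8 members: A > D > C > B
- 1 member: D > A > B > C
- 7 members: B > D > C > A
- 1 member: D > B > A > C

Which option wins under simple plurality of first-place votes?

First-place votes: C 0, A 8, B 7, D 7.
A has the most first-place votes.

A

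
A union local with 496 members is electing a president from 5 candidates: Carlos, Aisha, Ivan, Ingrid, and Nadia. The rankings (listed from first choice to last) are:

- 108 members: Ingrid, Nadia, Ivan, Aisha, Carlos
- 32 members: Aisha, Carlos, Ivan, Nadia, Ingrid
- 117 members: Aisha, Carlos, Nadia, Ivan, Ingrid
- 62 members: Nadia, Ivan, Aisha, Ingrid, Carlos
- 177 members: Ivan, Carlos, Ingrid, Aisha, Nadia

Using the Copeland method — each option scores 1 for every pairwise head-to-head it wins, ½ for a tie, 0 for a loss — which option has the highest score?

Ivan

Carlos: beats Ingrid and Nadia; loses to Aisha and Ivan → score 2.
Aisha: beats Carlos and Nadia; loses to Ivan and Ingrid → score 2.
Ivan: beats Carlos, Aisha, and Ingrid; loses to Nadia → score 3.
Ingrid: beats Aisha and Nadia; loses to Carlos and Ivan → score 2.
Nadia: beats Ivan; loses to Carlos, Aisha, and Ingrid → score 1.
Ivan has the best pairwise record.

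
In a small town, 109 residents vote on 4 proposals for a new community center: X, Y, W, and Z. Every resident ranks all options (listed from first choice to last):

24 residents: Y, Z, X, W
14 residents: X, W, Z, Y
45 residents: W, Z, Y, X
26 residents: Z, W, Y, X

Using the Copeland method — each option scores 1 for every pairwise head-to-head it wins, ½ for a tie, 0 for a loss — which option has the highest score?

X: loses to Y, W, and Z → score 0.
Y: beats X; loses to W and Z → score 1.
W: beats X, Y, and Z → score 3.
Z: beats X and Y; loses to W → score 2.
W has the best pairwise record.

W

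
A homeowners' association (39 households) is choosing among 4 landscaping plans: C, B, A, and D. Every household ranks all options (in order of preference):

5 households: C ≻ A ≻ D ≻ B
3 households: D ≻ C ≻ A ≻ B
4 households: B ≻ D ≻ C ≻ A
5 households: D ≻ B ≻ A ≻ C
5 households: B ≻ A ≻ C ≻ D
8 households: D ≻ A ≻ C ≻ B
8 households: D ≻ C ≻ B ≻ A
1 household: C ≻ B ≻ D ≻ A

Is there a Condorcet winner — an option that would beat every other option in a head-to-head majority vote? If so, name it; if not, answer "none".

D vs C: 28–11 for D.
D vs B: 29–10 for D.
D vs A: 29–10 for D.
D beats every other option head-to-head.

D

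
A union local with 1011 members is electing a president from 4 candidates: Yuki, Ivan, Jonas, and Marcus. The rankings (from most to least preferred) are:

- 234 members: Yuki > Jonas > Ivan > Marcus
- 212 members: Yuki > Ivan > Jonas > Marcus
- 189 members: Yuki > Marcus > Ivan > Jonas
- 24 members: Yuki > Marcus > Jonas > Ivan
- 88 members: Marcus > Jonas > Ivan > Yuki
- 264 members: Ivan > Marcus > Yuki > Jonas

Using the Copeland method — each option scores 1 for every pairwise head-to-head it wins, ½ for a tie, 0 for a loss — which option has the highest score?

Yuki

Yuki: beats Ivan, Jonas, and Marcus → score 3.
Ivan: beats Jonas and Marcus; loses to Yuki → score 2.
Jonas: loses to Yuki, Ivan, and Marcus → score 0.
Marcus: beats Jonas; loses to Yuki and Ivan → score 1.
Yuki has the best pairwise record.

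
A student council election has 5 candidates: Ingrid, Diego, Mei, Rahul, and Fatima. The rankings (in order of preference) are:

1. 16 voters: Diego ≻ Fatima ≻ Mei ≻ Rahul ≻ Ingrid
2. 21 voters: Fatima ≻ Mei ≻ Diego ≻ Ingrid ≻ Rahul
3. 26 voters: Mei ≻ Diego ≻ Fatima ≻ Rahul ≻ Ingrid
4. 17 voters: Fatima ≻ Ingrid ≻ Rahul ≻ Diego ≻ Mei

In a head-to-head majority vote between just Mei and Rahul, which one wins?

Voters preferring Mei to Rahul: 63; preferring Rahul to Mei: 17.
Mei wins the head-to-head.

Mei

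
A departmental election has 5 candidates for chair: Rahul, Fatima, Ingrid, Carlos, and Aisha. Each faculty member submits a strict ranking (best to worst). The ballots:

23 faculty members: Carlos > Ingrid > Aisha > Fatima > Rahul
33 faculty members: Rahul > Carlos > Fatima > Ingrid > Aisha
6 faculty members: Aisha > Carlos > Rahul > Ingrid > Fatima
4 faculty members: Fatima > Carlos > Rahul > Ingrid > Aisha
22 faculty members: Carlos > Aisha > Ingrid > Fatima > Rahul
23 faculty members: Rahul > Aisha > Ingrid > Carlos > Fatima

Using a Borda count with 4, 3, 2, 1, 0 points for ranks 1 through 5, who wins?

Carlos

Rahul: 23·0 + 33·4 + 6·2 + 4·2 + 22·0 + 23·4 = 244
Fatima: 23·1 + 33·2 + 6·0 + 4·4 + 22·1 + 23·0 = 127
Ingrid: 23·3 + 33·1 + 6·1 + 4·1 + 22·2 + 23·2 = 202
Carlos: 23·4 + 33·3 + 6·3 + 4·3 + 22·4 + 23·1 = 332
Aisha: 23·2 + 33·0 + 6·4 + 4·0 + 22·3 + 23·3 = 205
Carlos has the highest Borda score (332).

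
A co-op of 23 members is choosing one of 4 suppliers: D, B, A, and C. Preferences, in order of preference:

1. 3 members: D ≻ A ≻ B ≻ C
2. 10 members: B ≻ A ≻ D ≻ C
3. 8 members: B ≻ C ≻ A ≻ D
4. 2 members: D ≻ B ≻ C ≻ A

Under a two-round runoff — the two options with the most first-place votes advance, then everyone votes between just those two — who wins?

B

Round 1 first-place votes: D 5, B 18, A 0, C 0.
B and D advance.
Runoff: B is preferred to D by 18 voters; D by 5.
B wins the runoff.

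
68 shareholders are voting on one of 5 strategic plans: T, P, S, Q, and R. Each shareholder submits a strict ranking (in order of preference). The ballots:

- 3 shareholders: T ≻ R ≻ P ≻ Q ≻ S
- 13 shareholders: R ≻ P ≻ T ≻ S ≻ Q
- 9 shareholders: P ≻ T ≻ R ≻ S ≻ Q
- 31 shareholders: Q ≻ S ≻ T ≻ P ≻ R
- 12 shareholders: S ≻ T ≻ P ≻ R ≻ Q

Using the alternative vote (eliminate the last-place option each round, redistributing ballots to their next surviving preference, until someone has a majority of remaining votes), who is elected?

Round 1: T 3, P 9, S 12, Q 31, R 13. Eliminate T.
Round 2: P 9, S 12, Q 31, R 16. Eliminate P.
Round 3: S 12, Q 31, R 25. Eliminate S.
Round 4: Q 31, R 37. R has a majority.

R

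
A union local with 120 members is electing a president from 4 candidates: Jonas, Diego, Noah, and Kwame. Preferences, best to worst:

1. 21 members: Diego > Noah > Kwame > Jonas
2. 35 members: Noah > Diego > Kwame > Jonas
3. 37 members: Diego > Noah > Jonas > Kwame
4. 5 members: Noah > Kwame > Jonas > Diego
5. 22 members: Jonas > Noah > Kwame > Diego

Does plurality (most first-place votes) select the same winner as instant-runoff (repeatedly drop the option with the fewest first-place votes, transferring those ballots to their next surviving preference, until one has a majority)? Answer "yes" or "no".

no

Plurality — first-place votes: Jonas 22, Diego 58, Noah 40, Kwame 0. Winner: Diego.
Instant-runoff — R1 Jonas 22, Diego 58, Noah 40, Kwame 0 (Kwame out); R2 Jonas 22, Diego 58, Noah 40 (Jonas out); R3 Diego 58, Noah 62 (Noah winner). Winner: Noah.
The two methods disagree.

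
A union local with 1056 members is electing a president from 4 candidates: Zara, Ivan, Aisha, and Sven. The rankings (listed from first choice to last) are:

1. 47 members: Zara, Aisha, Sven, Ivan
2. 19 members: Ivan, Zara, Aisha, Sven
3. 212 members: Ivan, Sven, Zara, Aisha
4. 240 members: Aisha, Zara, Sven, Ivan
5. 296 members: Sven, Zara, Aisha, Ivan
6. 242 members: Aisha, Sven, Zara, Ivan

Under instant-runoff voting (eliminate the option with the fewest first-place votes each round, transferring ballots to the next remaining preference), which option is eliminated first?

Round 1: Zara 47, Ivan 231, Aisha 482, Sven 296. Eliminate Zara.

Zara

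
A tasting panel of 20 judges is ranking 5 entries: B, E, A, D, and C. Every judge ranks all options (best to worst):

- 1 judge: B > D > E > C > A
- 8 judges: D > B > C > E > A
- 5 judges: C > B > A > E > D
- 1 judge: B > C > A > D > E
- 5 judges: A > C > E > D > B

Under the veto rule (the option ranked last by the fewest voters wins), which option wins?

Last-place votes: B 5, E 1, A 9, D 5, C 0.
C is ranked last by the fewest voters, so C wins.

C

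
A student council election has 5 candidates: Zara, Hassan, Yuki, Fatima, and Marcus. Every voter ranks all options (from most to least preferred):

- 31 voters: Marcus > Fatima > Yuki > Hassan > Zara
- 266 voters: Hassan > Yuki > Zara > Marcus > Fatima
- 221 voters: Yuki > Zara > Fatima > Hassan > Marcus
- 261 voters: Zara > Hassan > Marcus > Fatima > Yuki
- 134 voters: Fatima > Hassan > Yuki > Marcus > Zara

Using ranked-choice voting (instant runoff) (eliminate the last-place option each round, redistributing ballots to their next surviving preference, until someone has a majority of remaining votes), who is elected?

Round 1: Zara 261, Hassan 266, Yuki 221, Fatima 134, Marcus 31. Eliminate Marcus.
Round 2: Zara 261, Hassan 266, Yuki 221, Fatima 165. Eliminate Fatima.
Round 3: Zara 261, Hassan 400, Yuki 252. Eliminate Yuki.
Round 4: Zara 482, Hassan 431. Zara has a majority.

Zara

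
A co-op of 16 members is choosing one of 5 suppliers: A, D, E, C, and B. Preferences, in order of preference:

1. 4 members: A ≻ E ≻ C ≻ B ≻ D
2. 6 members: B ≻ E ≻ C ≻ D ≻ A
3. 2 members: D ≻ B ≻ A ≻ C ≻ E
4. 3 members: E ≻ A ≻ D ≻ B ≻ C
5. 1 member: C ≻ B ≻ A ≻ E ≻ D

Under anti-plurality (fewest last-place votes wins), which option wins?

Last-place votes: A 6, D 5, E 2, C 3, B 0.
B is ranked last by the fewest voters, so B wins.

B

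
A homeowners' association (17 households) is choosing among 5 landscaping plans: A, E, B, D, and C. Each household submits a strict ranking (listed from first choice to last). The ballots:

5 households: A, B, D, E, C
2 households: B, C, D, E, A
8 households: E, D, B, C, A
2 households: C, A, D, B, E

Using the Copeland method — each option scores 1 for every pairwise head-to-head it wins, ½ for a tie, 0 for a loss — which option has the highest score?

A: loses to E, B, D, and C → score 0.
E: beats A and C; loses to B and D → score 2.
B: beats A, E, and C; loses to D → score 3.
D: beats A, E, B, and C → score 4.
C: beats A; loses to E, B, and D → score 1.
D has the best pairwise record.

D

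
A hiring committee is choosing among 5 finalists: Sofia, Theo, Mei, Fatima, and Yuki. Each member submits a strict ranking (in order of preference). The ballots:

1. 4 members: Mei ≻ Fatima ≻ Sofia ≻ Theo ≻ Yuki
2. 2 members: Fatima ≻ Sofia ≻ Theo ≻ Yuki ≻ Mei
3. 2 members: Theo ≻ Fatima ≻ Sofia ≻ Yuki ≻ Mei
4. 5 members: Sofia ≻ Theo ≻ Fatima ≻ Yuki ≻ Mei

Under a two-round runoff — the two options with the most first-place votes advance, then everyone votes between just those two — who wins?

Sofia

Round 1 first-place votes: Sofia 5, Theo 2, Mei 4, Fatima 2, Yuki 0.
Sofia and Mei advance.
Runoff: Sofia is preferred to Mei by 9 voters; Mei by 4.
Sofia wins the runoff.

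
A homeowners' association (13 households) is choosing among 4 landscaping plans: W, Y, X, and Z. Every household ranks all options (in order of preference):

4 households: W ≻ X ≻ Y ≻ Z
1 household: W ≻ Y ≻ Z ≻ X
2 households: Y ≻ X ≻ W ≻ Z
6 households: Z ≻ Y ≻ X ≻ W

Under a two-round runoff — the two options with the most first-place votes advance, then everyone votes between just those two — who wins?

W

Round 1 first-place votes: W 5, Y 2, X 0, Z 6.
Z and W advance.
Runoff: Z is preferred to W by 6 voters; W by 7.
W wins the runoff.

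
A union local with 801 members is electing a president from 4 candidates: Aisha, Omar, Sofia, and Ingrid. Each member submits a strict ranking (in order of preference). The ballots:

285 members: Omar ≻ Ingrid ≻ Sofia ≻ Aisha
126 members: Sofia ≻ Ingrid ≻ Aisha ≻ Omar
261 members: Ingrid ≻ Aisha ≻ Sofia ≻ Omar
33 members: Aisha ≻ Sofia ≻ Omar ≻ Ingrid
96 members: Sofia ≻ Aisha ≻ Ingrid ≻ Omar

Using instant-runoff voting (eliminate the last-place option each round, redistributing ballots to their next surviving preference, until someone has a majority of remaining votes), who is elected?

Ingrid

Round 1: Aisha 33, Omar 285, Sofia 222, Ingrid 261. Eliminate Aisha.
Round 2: Omar 285, Sofia 255, Ingrid 261. Eliminate Sofia.
Round 3: Omar 318, Ingrid 483. Ingrid has a majority.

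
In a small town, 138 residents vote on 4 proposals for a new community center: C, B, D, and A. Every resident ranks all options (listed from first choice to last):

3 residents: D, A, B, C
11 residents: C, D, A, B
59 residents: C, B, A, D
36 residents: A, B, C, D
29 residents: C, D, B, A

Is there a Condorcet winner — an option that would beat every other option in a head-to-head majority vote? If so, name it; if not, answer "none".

C vs B: 99–39 for C.
C vs D: 135–3 for C.
C vs A: 99–39 for C.
C beats every other option head-to-head.

C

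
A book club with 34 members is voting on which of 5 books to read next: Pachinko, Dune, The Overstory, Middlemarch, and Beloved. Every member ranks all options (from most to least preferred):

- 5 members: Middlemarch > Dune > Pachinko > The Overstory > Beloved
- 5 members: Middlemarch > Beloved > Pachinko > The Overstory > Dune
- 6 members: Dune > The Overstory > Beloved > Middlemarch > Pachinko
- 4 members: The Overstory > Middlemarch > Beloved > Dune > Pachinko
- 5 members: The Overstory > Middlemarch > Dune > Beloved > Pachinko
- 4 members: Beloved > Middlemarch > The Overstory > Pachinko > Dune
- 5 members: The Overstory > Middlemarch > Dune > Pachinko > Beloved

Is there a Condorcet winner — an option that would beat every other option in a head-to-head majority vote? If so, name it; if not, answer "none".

The Overstory

The Overstory vs Pachinko: 24–10 for The Overstory.
The Overstory vs Dune: 23–11 for The Overstory.
The Overstory vs Middlemarch: 20–14 for The Overstory.
The Overstory vs Beloved: 25–9 for The Overstory.
The Overstory beats every other option head-to-head.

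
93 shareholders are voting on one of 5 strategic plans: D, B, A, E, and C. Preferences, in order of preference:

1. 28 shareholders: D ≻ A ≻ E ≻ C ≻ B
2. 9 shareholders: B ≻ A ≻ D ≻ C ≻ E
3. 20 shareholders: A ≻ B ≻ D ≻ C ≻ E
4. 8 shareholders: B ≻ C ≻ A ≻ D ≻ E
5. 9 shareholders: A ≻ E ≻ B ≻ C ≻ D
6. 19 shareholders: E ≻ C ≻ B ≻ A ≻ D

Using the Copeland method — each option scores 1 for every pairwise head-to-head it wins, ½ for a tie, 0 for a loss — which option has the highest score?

D: beats E and C; loses to B and A → score 2.
B: beats D; loses to A, E, and C → score 1.
A: beats D, B, E, and C → score 4.
E: beats B and C; loses to D and A → score 2.
C: beats B; loses to D, A, and E → score 1.
A has the best pairwise record.

A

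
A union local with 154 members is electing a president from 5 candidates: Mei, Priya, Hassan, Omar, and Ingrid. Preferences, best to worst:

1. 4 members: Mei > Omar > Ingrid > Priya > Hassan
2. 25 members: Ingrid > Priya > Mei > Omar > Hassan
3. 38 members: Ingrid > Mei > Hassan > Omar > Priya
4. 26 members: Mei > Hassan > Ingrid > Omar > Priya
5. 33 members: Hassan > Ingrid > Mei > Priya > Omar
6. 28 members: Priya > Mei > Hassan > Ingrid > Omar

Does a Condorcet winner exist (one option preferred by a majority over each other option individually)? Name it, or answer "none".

Checking pairwise contests:
Ingrid beats Mei 96–58.
Mei beats Priya 101–53.
Mei beats Hassan 121–33.
Mei beats Omar 154–0.
Hassan beats Ingrid 87–67.
Every option loses at least one head-to-head, so there is no Condorcet winner.

none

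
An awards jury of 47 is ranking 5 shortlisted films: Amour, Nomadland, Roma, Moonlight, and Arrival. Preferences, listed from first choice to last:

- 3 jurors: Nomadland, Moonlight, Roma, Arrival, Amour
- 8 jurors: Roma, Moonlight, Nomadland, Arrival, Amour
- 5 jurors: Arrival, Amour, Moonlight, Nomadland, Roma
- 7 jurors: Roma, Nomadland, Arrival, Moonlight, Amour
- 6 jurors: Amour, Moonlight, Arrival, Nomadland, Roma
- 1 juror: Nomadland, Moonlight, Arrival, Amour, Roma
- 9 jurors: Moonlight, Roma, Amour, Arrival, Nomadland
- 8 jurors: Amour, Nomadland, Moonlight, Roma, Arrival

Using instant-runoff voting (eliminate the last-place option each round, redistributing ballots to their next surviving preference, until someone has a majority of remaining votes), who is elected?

Round 1: Amour 14, Nomadland 4, Roma 15, Moonlight 9, Arrival 5. Eliminate Nomadland.
Round 2: Amour 14, Roma 15, Moonlight 13, Arrival 5. Eliminate Arrival.
Round 3: Amour 19, Roma 15, Moonlight 13. Eliminate Moonlight.
Round 4: Amour 20, Roma 27. Roma has a majority.

Roma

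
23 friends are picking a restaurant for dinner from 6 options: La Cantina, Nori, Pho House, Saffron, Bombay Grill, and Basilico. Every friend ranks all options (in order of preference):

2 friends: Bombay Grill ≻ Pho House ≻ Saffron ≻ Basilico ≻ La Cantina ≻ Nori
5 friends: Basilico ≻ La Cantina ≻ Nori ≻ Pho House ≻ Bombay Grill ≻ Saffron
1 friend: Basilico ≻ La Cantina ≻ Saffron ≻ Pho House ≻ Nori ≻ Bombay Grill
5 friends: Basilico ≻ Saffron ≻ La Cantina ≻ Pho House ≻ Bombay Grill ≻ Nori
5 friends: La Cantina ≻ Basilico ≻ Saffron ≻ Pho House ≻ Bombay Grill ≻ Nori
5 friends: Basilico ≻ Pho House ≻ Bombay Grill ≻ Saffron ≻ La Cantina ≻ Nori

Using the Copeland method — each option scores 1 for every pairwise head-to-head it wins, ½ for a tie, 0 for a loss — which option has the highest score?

La Cantina: beats Nori, Pho House, and Bombay Grill; loses to Saffron and Basilico → score 3.
Nori: loses to La Cantina, Pho House, Saffron, Bombay Grill, and Basilico → score 0.
Pho House: beats Nori, Saffron, and Bombay Grill; loses to La Cantina and Basilico → score 3.
Saffron: beats La Cantina and Nori; loses to Pho House, Bombay Grill, and Basilico → score 2.
Bombay Grill: beats Nori and Saffron; loses to La Cantina, Pho House, and Basilico → score 2.
Basilico: beats La Cantina, Nori, Pho House, Saffron, and Bombay Grill → score 5.
Basilico has the best pairwise record.

Basilico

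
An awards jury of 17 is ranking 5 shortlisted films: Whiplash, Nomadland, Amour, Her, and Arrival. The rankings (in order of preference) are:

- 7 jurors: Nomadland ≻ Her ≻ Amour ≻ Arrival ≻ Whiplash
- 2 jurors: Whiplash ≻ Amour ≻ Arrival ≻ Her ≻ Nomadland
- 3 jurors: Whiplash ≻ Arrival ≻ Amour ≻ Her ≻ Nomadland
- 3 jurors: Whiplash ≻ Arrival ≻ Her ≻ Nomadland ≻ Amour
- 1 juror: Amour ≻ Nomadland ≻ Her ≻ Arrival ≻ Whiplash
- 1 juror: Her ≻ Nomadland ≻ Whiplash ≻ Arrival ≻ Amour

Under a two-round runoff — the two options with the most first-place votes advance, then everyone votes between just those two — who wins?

Nomadland

Round 1 first-place votes: Whiplash 8, Nomadland 7, Amour 1, Her 1, Arrival 0.
Whiplash and Nomadland advance.
Runoff: Whiplash is preferred to Nomadland by 8 voters; Nomadland by 9.
Nomadland wins the runoff.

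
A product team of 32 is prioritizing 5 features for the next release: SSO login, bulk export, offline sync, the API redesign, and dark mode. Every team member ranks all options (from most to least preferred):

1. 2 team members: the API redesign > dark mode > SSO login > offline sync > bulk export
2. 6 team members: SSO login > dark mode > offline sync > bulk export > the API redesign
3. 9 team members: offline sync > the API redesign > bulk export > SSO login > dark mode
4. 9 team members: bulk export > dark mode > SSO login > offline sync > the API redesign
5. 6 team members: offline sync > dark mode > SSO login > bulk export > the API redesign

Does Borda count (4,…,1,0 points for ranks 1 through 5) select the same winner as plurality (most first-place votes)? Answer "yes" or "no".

Borda — scores: SSO login 67, bulk export 66, offline sync 83, the API redesign 35, dark mode 69. Winner: offline sync.
Plurality — first-place votes: SSO login 6, bulk export 9, offline sync 15, the API redesign 2, dark mode 0. Winner: offline sync.
The two methods agree.

yes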